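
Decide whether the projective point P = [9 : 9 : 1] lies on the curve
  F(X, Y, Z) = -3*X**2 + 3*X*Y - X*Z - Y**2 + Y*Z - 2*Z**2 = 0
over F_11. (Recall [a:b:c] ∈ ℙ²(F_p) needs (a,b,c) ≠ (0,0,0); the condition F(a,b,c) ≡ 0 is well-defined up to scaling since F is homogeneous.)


F(9,9,1) ≡ 5 (mod 11); P is NOT on the curve.

Evaluate F(9, 9, 1) term-by-term (mod 11).
  -3*X**2 ↦ -3·81·1·1 = -243
  3*X*Y ↦ 3·9·9·1 = 243
  -X*Z ↦ -1·9·1·1 = -9
  -Y**2 ↦ -1·1·81·1 = -81
  Y*Z ↦ 1·1·9·1 = 9
  -2*Z**2 ↦ -2·1·1·1 = -2
Sum: F(9, 9, 1) = (-243) + (243) + (-9) + (-81) + (9) + (-2) = -83.
Reducing mod 11: -83 ≡ 5 (mod 11).
Since F(a, b, c) ≡ 5 ≠ 0 (mod 11), P does NOT lie on the curve.


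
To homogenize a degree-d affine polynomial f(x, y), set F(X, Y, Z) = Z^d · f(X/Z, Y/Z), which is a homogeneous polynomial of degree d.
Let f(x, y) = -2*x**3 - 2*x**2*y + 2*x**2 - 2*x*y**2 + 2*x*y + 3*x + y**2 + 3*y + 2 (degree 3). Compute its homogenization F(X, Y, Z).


F(X, Y, Z) = -2*X**3 - 2*X**2*Y + 2*X**2*Z - 2*X*Y**2 + 2*X*Y*Z + 3*X*Z**2 + Y**2*Z + 3*Y*Z**2 + 2*Z**3

deg(f) = 3.
Substitute x = X/Z, y = Y/Z into f, then multiply by Z^3.
  monomial -2·x^3·y^0 ↦ -2·X^3·Y^0·Z^0.
  monomial -2·x^2·y^1 ↦ -2·X^2·Y^1·Z^0.
  monomial 2·x^2·y^0 ↦ 2·X^2·Y^0·Z^1.
  monomial -2·x^1·y^2 ↦ -2·X^1·Y^2·Z^0.
  monomial 2·x^1·y^1 ↦ 2·X^1·Y^1·Z^1.
  monomial 3·x^1·y^0 ↦ 3·X^1·Y^0·Z^2.
  monomial 1·x^0·y^2 ↦ 1·X^0·Y^2·Z^1.
  monomial 3·x^0·y^1 ↦ 3·X^0·Y^1·Z^2.
  monomial 2·x^0·y^0 ↦ 2·X^0·Y^0·Z^3.
Collecting: F(X, Y, Z) = -2*X**3 - 2*X**2*Y + 2*X**2*Z - 2*X*Y**2 + 2*X*Y*Z + 3*X*Z**2 + Y**2*Z + 3*Y*Z**2 + 2*Z**3.


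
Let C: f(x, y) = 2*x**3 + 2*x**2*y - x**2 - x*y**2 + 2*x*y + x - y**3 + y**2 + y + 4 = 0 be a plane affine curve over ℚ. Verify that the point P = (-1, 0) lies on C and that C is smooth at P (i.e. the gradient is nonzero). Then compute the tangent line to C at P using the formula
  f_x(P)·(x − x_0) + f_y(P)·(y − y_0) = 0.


Tangent line at P: 9*x + y + 9 = 0.

Step 1: f(-1, 0) = 0, so P lies on C.
Step 2: partial derivatives
  f_x(x, y) = 6*x**2 + 4*x*y - 2*x - y**2 + 2*y + 1, f_y(x, y) = 2*x**2 - 2*x*y + 2*x - 3*y**2 + 2*y + 1.
  f_x(P) = 9, f_y(P) = 1 (gradient nonzero, so P is smooth).
Step 3: tangent line at P: 9·(x − -1) + 1·(y − 0) = 0.
Expanding: 9*x + y + 9 = 0.


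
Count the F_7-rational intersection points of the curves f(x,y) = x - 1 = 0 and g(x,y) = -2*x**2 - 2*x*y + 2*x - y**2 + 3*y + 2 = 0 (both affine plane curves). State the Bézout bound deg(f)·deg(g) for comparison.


Common zeros: {(1, 2), (1, 6)}; count = 2; Bézout bound = 2.

deg(f) = 1, deg(g) = 2, so Bézout bound = 2.
Scan x ∈ F_7. For each x, list the y ∈ F_7 with f(x, y) ≡ 0 and those with g(x, y) ≡ 0 (mod 7); the common zeros in that column are the intersection.
  x = 0: f ≡ 0 at y ∈ ∅; g ≡ 0 at y ∈ ∅; common: ∅.
  x = 1: f ≡ 0 at y ∈ {0, 1, 2, 3, 4, 5, 6}; g ≡ 0 at y ∈ {2, 6}; common: {2, 6}.
  x = 2: f ≡ 0 at y ∈ ∅; g ≡ 0 at y ∈ {3}; common: ∅.
  x = 3: f ≡ 0 at y ∈ ∅; g ≡ 0 at y ∈ {1, 3}; common: ∅.
  x = 4: f ≡ 0 at y ∈ ∅; g ≡ 0 at y ∈ {1}; common: ∅.
  x = 5: f ≡ 0 at y ∈ ∅; g ≡ 0 at y ∈ {2, 5}; common: ∅.
  x = 6: f ≡ 0 at y ∈ ∅; g ≡ 0 at y ∈ ∅; common: ∅.
Collecting: common zeros = {(1, 2), (1, 6)}, so the count is 2.
Comparison with the Bézout bound: 2 ≤ 2 = deg(f)·deg(g), as expected for curves with no common component (the bound is attained).


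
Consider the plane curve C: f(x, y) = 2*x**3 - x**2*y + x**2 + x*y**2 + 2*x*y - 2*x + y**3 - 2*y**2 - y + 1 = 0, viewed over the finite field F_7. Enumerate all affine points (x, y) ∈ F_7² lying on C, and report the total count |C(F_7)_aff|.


Affine F_7-points: {(0, 3), (1, 6), (2, 4), (3, 1), (4, 6), (5, 0)}; count = 6.

For each of the 49 pairs (x, y) ∈ F_7², evaluate f(x, y) mod 7. Record the zeros.
  x = 0: [0↦1, 1↦6, 2↦6, 3↦0, 4↦1, 5↦1, 6↦6]  zeros at y ∈ {3}
  x = 1: [0↦2, 1↦2, 2↦6, 3↦6, 4↦1, 5↦4, 6↦0]  zeros at y ∈ {6}
  x = 2: [0↦3, 1↦3, 2↦2, 3↦6, 4↦0, 5↦4, 6↦3]  zeros at y ∈ {4}
  x = 3: [0↦2, 1↦0, 2↦6, 3↦5, 4↦3, 5↦6, 6↦6]  zeros at y ∈ {1}
  x = 4: [0↦4, 1↦5, 2↦2, 3↦1, 4↦1, 5↦1, 6↦0]  zeros at y ∈ {6}
  x = 5: [0↦0, 1↦2, 2↦2, 3↦6, 4↦6, 5↦1, 6↦4]  zeros at y ∈ {0}
  x = 6: [0↦2, 1↦3, 2↦4, 3↦4, 4↦2, 5↦4, 6↦2]  zeros at y ∈ ∅
Collecting zeros: affine points = {(0, 3), (1, 6), (2, 4), (3, 1), (4, 6), (5, 0)}.
Total count |C(F_7)_aff| = 6.


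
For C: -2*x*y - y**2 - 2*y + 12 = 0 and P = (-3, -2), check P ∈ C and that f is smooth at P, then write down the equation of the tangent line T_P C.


Tangent line at P: 4*x + 8*y + 28 = 0.

Step 1: f(-3, -2) = 0, so P lies on C.
Step 2: partial derivatives
  f_x(x, y) = -2*y, f_y(x, y) = -2*x - 2*y - 2.
  f_x(P) = 4, f_y(P) = 8 (gradient nonzero, so P is smooth).
Step 3: tangent line at P: 4·(x − -3) + 8·(y − -2) = 0.
Expanding: 4*x + 8*y + 28 = 0.


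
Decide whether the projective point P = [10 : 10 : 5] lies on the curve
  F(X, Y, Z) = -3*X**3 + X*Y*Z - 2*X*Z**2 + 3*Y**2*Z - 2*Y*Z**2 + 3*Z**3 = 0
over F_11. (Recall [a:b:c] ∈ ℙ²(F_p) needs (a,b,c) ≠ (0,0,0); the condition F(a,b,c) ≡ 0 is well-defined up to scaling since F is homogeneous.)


F(10,10,5) ≡ 3 (mod 11); P is NOT on the curve.

Evaluate F(10, 10, 5) term-by-term (mod 11).
  -3*X**3 ↦ -3·1000·1·1 = -3000
  X*Y*Z ↦ 1·10·10·5 = 500
  -2*X*Z**2 ↦ -2·10·1·25 = -500
  3*Y**2*Z ↦ 3·1·100·5 = 1500
  -2*Y*Z**2 ↦ -2·1·10·25 = -500
  3*Z**3 ↦ 3·1·1·125 = 375
Sum: F(10, 10, 5) = (-3000) + (500) + (-500) + (1500) + (-500) + (375) = -1625.
Reducing mod 11: -1625 ≡ 3 (mod 11).
Since F(a, b, c) ≡ 3 ≠ 0 (mod 11), P does NOT lie on the curve.


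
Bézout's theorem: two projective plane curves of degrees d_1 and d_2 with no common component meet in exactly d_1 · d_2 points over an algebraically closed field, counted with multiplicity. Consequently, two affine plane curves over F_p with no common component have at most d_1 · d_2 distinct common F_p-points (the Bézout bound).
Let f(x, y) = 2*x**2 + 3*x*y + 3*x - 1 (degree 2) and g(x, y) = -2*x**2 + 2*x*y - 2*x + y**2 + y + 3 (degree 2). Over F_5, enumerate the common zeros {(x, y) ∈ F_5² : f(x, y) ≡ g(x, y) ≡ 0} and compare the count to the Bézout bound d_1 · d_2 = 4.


Common zeros: {(2, 2)}; count = 1; Bézout bound = 4.

deg(f) = 2, deg(g) = 2, so Bézout bound = 4.
Scan x ∈ F_5. For each x, list the y ∈ F_5 with f(x, y) ≡ 0 and those with g(x, y) ≡ 0 (mod 5); the common zeros in that column are the intersection.
  x = 0: f ≡ 0 at y ∈ ∅; g ≡ 0 at y ∈ {1, 3}; common: ∅.
  x = 1: f ≡ 0 at y ∈ {2}; g ≡ 0 at y ∈ ∅; common: ∅.
  x = 2: f ≡ 0 at y ∈ {2}; g ≡ 0 at y ∈ {2, 3}; common: {2}.
  x = 3: f ≡ 0 at y ∈ {1}; g ≡ 0 at y ∈ ∅; common: ∅.
  x = 4: f ≡ 0 at y ∈ {1}; g ≡ 0 at y ∈ {2, 4}; common: ∅.
Collecting: common zeros = {(2, 2)}, so the count is 1.
Comparison with the Bézout bound: 1 ≤ 4 = deg(f)·deg(g), as expected for curves with no common component (the affine F_5-count falls short of the bound because intersections may lie at infinity, over extension fields, or carry multiplicity).


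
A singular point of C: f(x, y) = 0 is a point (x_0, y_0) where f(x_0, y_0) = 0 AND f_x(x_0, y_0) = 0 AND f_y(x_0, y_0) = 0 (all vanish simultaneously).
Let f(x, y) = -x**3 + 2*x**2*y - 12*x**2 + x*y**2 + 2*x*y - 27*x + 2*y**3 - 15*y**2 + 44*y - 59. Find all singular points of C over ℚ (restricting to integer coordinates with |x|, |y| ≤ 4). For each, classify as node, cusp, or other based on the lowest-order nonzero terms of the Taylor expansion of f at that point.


Singular points: {(-2, 3)}; classification: cusp.

Compute partial derivatives:
  f_x = -3*x**2 + 4*x*y - 24*x + y**2 + 2*y - 27.
  f_y = 2*x**2 + 2*x*y + 2*x + 6*y**2 - 30*y + 44.
Scan x_0 ∈ {−4, ..., 4}. For each x_0, f_y(x_0, y) is a polynomial in y; find its integer roots y ∈ {−4, ..., 4}, then test f_x and f at those candidates.
  x = -4: f_y(-4, y) = 6*y**2 - 38*y + 68; no integer root y with |y| ≤ 4.
  x = -3: f_y(-3, y) = 6*y**2 - 36*y + 56; no integer root y with |y| ≤ 4.
  x = -2: f_y(-2, y) = 6*y**2 - 34*y + 48; vanishes at y ∈ {3}. (-2, 3): f_x = 0, f = 0 — SINGULAR.
  x = -1: f_y(-1, y) = 6*y**2 - 32*y + 44; no integer root y with |y| ≤ 4.
  x = 0: f_y(0, y) = 6*y**2 - 30*y + 44; no integer root y with |y| ≤ 4.
  x = 1: f_y(1, y) = 6*y**2 - 28*y + 48; no integer root y with |y| ≤ 4.
  x = 2: f_y(2, y) = 6*y**2 - 26*y + 56; no integer root y with |y| ≤ 4.
  x = 3: f_y(3, y) = 6*y**2 - 24*y + 68; no integer root y with |y| ≤ 4.
  x = 4: f_y(4, y) = 6*y**2 - 22*y + 84; no integer root y with |y| ≤ 4.
Only singular point on the grid: (-2, 3).
Classify: substitute x = -2 + u, y = 3 + v and expand: f = -u**3 + 2*u**2*v + u*v**2 + 2*v**3 + v**2.
No constant or linear terms (consistent with a singular point). Quadratic part: v**2. Cubic part: -u**3 + 2*u**2*v + u*v**2 + 2*v**3.
The quadratic part v**2 is a perfect square, so there is a single (double) tangent line v = 0, i.e. y = 3. Restricting the cubic part to that line (v = 0) leaves -u**3 ≠ 0, so f is not divisible by v and the branch is v² ≈ u**3 to lowest order — this is a cusp.
Classification: cusp.


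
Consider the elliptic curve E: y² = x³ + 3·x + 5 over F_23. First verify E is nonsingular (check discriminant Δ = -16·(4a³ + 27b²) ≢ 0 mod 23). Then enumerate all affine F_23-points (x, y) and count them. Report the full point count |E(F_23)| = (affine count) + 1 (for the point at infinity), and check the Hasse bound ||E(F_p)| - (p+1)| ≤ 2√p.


Affine points = {(1, 3), (1, 20), (3, 8), (3, 15), (4, 9), (4, 14), (6, 3), (6, 20), (7, 1), (7, 22), (8, 9), (8, 14), (9, 5), (9, 18), (10, 0), (11, 9), (11, 14), (14, 10), (14, 13), (16, 3), (16, 20), (17, 1), (17, 22), (18, 7), (18, 16), (22, 1), (22, 22)}; affine count = 27; |E(F_23)| = 28.

Discriminant check: Δ ∝ 4a³ + 27b² = 4·3³ + 27·5² = 4·27 + 27·25 ≡ 1 (mod 23). Nonzero ⇒ E is nonsingular.
For each x ∈ F_23, compute rhs = x³ + 3·x + 5 mod 23, then count y ∈ F_23 with y² ≡ rhs.
  x = 0: rhs = 5, matching y values: none (0 points).
  x = 1: rhs = 9, matching y values: 3, 20 (2 points).
  x = 2: rhs = 19, matching y values: none (0 points).
  x = 3: rhs = 18, matching y values: 8, 15 (2 points).
  x = 4: rhs = 12, matching y values: 9, 14 (2 points).
  x = 5: rhs = 7, matching y values: none (0 points).
  x = 6: rhs = 9, matching y values: 3, 20 (2 points).
  x = 7: rhs = 1, matching y values: 1, 22 (2 points).
  x = 8: rhs = 12, matching y values: 9, 14 (2 points).
  x = 9: rhs = 2, matching y values: 5, 18 (2 points).
  x = 10: rhs = 0, matching y values: 0 (1 points).
  x = 11: rhs = 12, matching y values: 9, 14 (2 points).
  x = 12: rhs = 21, matching y values: none (0 points).
  x = 13: rhs = 10, matching y values: none (0 points).
  x = 14: rhs = 8, matching y values: 10, 13 (2 points).
  x = 15: rhs = 21, matching y values: none (0 points).
  x = 16: rhs = 9, matching y values: 3, 20 (2 points).
  x = 17: rhs = 1, matching y values: 1, 22 (2 points).
  x = 18: rhs = 3, matching y values: 7, 16 (2 points).
  x = 19: rhs = 21, matching y values: none (0 points).
  x = 20: rhs = 15, matching y values: none (0 points).
  x = 21: rhs = 14, matching y values: none (0 points).
  x = 22: rhs = 1, matching y values: 1, 22 (2 points).
Total affine count: 27.
Full point count |E(F_23)| = 27 + 1 = 28.
Hasse bound: |28 − (23+1)| = |4| = 4 ≤ 2√23 ≈ 9.5917 ✓.


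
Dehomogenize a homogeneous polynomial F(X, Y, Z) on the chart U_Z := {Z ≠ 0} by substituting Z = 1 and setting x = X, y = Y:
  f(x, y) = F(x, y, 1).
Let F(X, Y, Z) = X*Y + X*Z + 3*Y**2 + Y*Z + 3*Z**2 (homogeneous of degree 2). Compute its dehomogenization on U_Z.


f(x, y) = x*y + x + 3*y**2 + y + 3

On U_Z we set Z = 1. Each monomial c·X^i·Y^j·Z^k in F becomes c·x^i·y^j·1^k = c·x^i·y^j.
Substituting Z = 1: F(X, Y, 1) = x*y + x + 3*y**2 + y + 3.
Note: deg(f) ≤ deg(F) = 2; strict inequality happens when F is divisible by Z (lost terms).


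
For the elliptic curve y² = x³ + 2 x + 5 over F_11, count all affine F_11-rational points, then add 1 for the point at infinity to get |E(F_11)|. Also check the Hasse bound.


Affine points = {(0, 4), (0, 7), (3, 4), (3, 7), (4, 0), (8, 4), (8, 7), (9, 2), (9, 9)}; affine count = 9; |E(F_11)| = 10.

Discriminant check: Δ ∝ 4a³ + 27b² = 4·2³ + 27·5² = 4·8 + 27·25 ≡ 3 (mod 11). Nonzero ⇒ E is nonsingular.
For each x ∈ F_11, compute rhs = x³ + 2·x + 5 mod 11, then count y ∈ F_11 with y² ≡ rhs.
  x = 0: rhs = 5, matching y values: 4, 7 (2 points).
  x = 1: rhs = 8, matching y values: none (0 points).
  x = 2: rhs = 6, matching y values: none (0 points).
  x = 3: rhs = 5, matching y values: 4, 7 (2 points).
  x = 4: rhs = 0, matching y values: 0 (1 points).
  x = 5: rhs = 8, matching y values: none (0 points).
  x = 6: rhs = 2, matching y values: none (0 points).
  x = 7: rhs = 10, matching y values: none (0 points).
  x = 8: rhs = 5, matching y values: 4, 7 (2 points).
  x = 9: rhs = 4, matching y values: 2, 9 (2 points).
  x = 10: rhs = 2, matching y values: none (0 points).
Total affine count: 9.
Full point count |E(F_11)| = 9 + 1 = 10.
Hasse bound: |10 − (11+1)| = |-2| = 2 ≤ 2√11 ≈ 6.6332 ✓.


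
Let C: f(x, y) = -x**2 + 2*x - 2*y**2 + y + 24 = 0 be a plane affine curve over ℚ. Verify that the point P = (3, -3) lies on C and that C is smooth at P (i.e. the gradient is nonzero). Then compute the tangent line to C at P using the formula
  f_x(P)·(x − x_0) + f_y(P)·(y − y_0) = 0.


Tangent line at P: -4*x + 13*y + 51 = 0.

Step 1: f(3, -3) = 0, so P lies on C.
Step 2: partial derivatives
  f_x(x, y) = 2 - 2*x, f_y(x, y) = 1 - 4*y.
  f_x(P) = -4, f_y(P) = 13 (gradient nonzero, so P is smooth).
Step 3: tangent line at P: -4·(x − 3) + 13·(y − -3) = 0.
Expanding: -4*x + 13*y + 51 = 0.


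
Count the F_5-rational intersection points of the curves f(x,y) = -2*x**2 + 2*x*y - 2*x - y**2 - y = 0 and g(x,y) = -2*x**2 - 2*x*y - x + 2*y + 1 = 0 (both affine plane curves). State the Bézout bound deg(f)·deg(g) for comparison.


Common zeros: {(4, 0)}; count = 1; Bézout bound = 4.

deg(f) = 2, deg(g) = 2, so Bézout bound = 4.
Scan x ∈ F_5. For each x, list the y ∈ F_5 with f(x, y) ≡ 0 and those with g(x, y) ≡ 0 (mod 5); the common zeros in that column are the intersection.
  x = 0: f ≡ 0 at y ∈ {0, 4}; g ≡ 0 at y ∈ {2}; common: ∅.
  x = 1: f ≡ 0 at y ∈ {3}; g ≡ 0 at y ∈ ∅; common: ∅.
  x = 2: f ≡ 0 at y ∈ {1, 2}; g ≡ 0 at y ∈ {3}; common: ∅.
  x = 3: f ≡ 0 at y ∈ {1, 4}; g ≡ 0 at y ∈ {0}; common: ∅.
  x = 4: f ≡ 0 at y ∈ {0, 2}; g ≡ 0 at y ∈ {0}; common: {0}.
Collecting: common zeros = {(4, 0)}, so the count is 1.
Comparison with the Bézout bound: 1 ≤ 4 = deg(f)·deg(g), as expected for curves with no common component (the affine F_5-count falls short of the bound because intersections may lie at infinity, over extension fields, or carry multiplicity).


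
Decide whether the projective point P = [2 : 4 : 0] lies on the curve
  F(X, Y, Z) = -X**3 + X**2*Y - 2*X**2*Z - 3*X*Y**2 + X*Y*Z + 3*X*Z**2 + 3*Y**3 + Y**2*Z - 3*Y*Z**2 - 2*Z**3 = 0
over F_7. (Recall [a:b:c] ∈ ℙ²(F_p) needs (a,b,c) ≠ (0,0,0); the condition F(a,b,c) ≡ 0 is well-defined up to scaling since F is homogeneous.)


F(2,4,0) ≡ 6 (mod 7); P is NOT on the curve.

Evaluate F(2, 4, 0) term-by-term (mod 7).
  -X**3 ↦ -1·8·1·1 = -8
  X**2*Y ↦ 1·4·4·1 = 16
  -2*X**2*Z ↦ -2·4·1·0 = 0
  -3*X*Y**2 ↦ -3·2·16·1 = -96
  X*Y*Z ↦ 1·2·4·0 = 0
  3*X*Z**2 ↦ 3·2·1·0 = 0
  3*Y**3 ↦ 3·1·64·1 = 192
  Y**2*Z ↦ 1·1·16·0 = 0
  -3*Y*Z**2 ↦ -3·1·4·0 = 0
  -2*Z**3 ↦ -2·1·1·0 = 0
Sum: F(2, 4, 0) = (-8) + (16) + (0) + (-96) + (0) + (0) + (192) + (0) + (0) + (0) = 104.
Reducing mod 7: 104 ≡ 6 (mod 7).
Since F(a, b, c) ≡ 6 ≠ 0 (mod 7), P does NOT lie on the curve.


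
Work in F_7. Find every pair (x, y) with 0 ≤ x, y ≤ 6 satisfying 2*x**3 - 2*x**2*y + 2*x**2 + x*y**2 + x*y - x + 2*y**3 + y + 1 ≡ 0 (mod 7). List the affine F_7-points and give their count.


Affine F_7-points: {(0, 4), (1, 1), (2, 6), (3, 0), (3, 2), (5, 1), (5, 6), (6, 5)}; count = 8.

For each of the 49 pairs (x, y) ∈ F_7², evaluate f(x, y) mod 7. Record the zeros.
  x = 0: [0↦1, 1↦4, 2↦5, 3↦2, 4↦0, 5↦4, 6↦5]  zeros at y ∈ {4}
  x = 1: [0↦4, 1↦0, 2↦3, 3↦4, 4↦1, 5↦6, 6↦3]  zeros at y ∈ {1}
  x = 2: [0↦2, 1↦1, 2↦2, 3↦3, 4↦2, 5↦4, 6↦0]  zeros at y ∈ {6}
  x = 3: [0↦0, 1↦5, 2↦0, 3↦4, 4↦1, 5↦3, 6↦1]  zeros at y ∈ {0, 2}
  x = 4: [0↦3, 1↦3, 2↦2, 3↦5, 4↦3, 5↦1, 6↦4]  zeros at y ∈ ∅
  x = 5: [0↦2, 1↦0, 2↦6, 3↦4, 4↦6, 5↦3, 6↦0]  zeros at y ∈ {1, 6}
  x = 6: [0↦2, 1↦1, 2↦3, 3↦6, 4↦1, 5↦0, 6↦1]  zeros at y ∈ {5}
Collecting zeros: affine points = {(0, 4), (1, 1), (2, 6), (3, 0), (3, 2), (5, 1), (5, 6), (6, 5)}.
Total count |C(F_7)_aff| = 8.


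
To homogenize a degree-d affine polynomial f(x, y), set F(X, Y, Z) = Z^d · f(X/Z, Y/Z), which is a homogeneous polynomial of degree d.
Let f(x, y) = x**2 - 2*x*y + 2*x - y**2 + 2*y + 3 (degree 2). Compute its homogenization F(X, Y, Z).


F(X, Y, Z) = X**2 - 2*X*Y + 2*X*Z - Y**2 + 2*Y*Z + 3*Z**2

deg(f) = 2.
Substitute x = X/Z, y = Y/Z into f, then multiply by Z^2.
  monomial 1·x^2·y^0 ↦ 1·X^2·Y^0·Z^0.
  monomial -2·x^1·y^1 ↦ -2·X^1·Y^1·Z^0.
  monomial 2·x^1·y^0 ↦ 2·X^1·Y^0·Z^1.
  monomial -1·x^0·y^2 ↦ -1·X^0·Y^2·Z^0.
  monomial 2·x^0·y^1 ↦ 2·X^0·Y^1·Z^1.
  monomial 3·x^0·y^0 ↦ 3·X^0·Y^0·Z^2.
Collecting: F(X, Y, Z) = X**2 - 2*X*Y + 2*X*Z - Y**2 + 2*Y*Z + 3*Z**2.


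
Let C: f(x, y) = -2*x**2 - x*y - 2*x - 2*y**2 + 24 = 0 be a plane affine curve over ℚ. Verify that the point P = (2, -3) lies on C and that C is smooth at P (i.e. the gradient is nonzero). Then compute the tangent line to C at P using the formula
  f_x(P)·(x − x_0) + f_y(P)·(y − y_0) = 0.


Tangent line at P: -7*x + 10*y + 44 = 0.

Step 1: f(2, -3) = 0, so P lies on C.
Step 2: partial derivatives
  f_x(x, y) = -4*x - y - 2, f_y(x, y) = -x - 4*y.
  f_x(P) = -7, f_y(P) = 10 (gradient nonzero, so P is smooth).
Step 3: tangent line at P: -7·(x − 2) + 10·(y − -3) = 0.
Expanding: -7*x + 10*y + 44 = 0.


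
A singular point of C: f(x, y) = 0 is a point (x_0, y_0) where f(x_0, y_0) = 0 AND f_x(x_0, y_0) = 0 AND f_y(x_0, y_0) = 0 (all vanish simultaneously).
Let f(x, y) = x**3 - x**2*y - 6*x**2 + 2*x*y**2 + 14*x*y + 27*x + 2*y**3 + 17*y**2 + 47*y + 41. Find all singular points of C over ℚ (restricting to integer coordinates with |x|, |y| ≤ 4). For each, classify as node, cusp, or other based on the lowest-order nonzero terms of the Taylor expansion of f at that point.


Singular points: {(1, -3)}; classification: cusp.

Compute partial derivatives:
  f_x = 3*x**2 - 2*x*y - 12*x + 2*y**2 + 14*y + 27.
  f_y = -x**2 + 4*x*y + 14*x + 6*y**2 + 34*y + 47.
Scan x_0 ∈ {−4, ..., 4}. For each x_0, f_y(x_0, y) is a polynomial in y; find its integer roots y ∈ {−4, ..., 4}, then test f_x and f at those candidates.
  x = -4: f_y(-4, y) = 6*y**2 + 18*y - 25; no integer root y with |y| ≤ 4.
  x = -3: f_y(-3, y) = 6*y**2 + 22*y - 4; no integer root y with |y| ≤ 4.
  x = -2: f_y(-2, y) = 6*y**2 + 26*y + 15; no integer root y with |y| ≤ 4.
  x = -1: f_y(-1, y) = 6*y**2 + 30*y + 32; no integer root y with |y| ≤ 4.
  x = 0: f_y(0, y) = 6*y**2 + 34*y + 47; no integer root y with |y| ≤ 4.
  x = 1: f_y(1, y) = 6*y**2 + 38*y + 60; vanishes at y ∈ {-3}. (1, -3): f_x = 0, f = 0 — SINGULAR.
  x = 2: f_y(2, y) = 6*y**2 + 42*y + 71; no integer root y with |y| ≤ 4.
  x = 3: f_y(3, y) = 6*y**2 + 46*y + 80; no integer root y with |y| ≤ 4.
  x = 4: f_y(4, y) = 6*y**2 + 50*y + 87; no integer root y with |y| ≤ 4.
Only singular point on the grid: (1, -3).
Classify: substitute x = 1 + u, y = -3 + v and expand: f = u**3 - u**2*v + 2*u*v**2 + 2*v**3 + v**2.
No constant or linear terms (consistent with a singular point). Quadratic part: v**2. Cubic part: u**3 - u**2*v + 2*u*v**2 + 2*v**3.
The quadratic part v**2 is a perfect square, so there is a single (double) tangent line v = 0, i.e. y = -3. Restricting the cubic part to that line (v = 0) leaves u**3 ≠ 0, so f is not divisible by v and the branch is v² ≈ -u**3 to lowest order — this is a cusp.
Classification: cusp.


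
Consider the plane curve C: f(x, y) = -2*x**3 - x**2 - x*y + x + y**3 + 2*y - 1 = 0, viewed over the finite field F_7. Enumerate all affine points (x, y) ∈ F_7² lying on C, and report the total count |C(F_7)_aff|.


Affine F_7-points: {(1, 2), (4, 6), (5, 1), (5, 5), (6, 3)}; count = 5.

For each of the 49 pairs (x, y) ∈ F_7², evaluate f(x, y) mod 7. Record the zeros.
  x = 0: [0↦6, 1↦2, 2↦4, 3↦4, 4↦1, 5↦1, 6↦3]  zeros at y ∈ ∅
  x = 1: [0↦4, 1↦6, 2↦0, 3↦6, 4↦2, 5↦1, 6↦2]  zeros at y ∈ {2}
  x = 2: [0↦2, 1↦3, 2↦3, 3↦1, 4↦3, 5↦1, 6↦1]  zeros at y ∈ ∅
  x = 3: [0↦2, 1↦2, 2↦1, 3↦5, 4↦6, 5↦3, 6↦2]  zeros at y ∈ ∅
  x = 4: [0↦6, 1↦5, 2↦3, 3↦6, 4↦6, 5↦2, 6↦0]  zeros at y ∈ {6}
  x = 5: [0↦2, 1↦0, 2↦4, 3↦6, 4↦5, 5↦0, 6↦4]  zeros at y ∈ {1, 5}
  x = 6: [0↦6, 1↦3, 2↦6, 3↦0, 4↦5, 5↦6, 6↦2]  zeros at y ∈ {3}
Collecting zeros: affine points = {(1, 2), (4, 6), (5, 1), (5, 5), (6, 3)}.
Total count |C(F_7)_aff| = 5.


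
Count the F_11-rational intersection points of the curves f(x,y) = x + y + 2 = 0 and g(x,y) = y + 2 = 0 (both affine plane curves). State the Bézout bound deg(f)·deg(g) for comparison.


Common zeros: {(0, 9)}; count = 1; Bézout bound = 1.

deg(f) = 1, deg(g) = 1, so Bézout bound = 1.
Scan x ∈ F_11. For each x, list the y ∈ F_11 with f(x, y) ≡ 0 and those with g(x, y) ≡ 0 (mod 11); the common zeros in that column are the intersection.
  x = 0: f ≡ 0 at y ∈ {9}; g ≡ 0 at y ∈ {9}; common: {9}.
  x = 1: f ≡ 0 at y ∈ {8}; g ≡ 0 at y ∈ {9}; common: ∅.
  x = 2: f ≡ 0 at y ∈ {7}; g ≡ 0 at y ∈ {9}; common: ∅.
  x = 3: f ≡ 0 at y ∈ {6}; g ≡ 0 at y ∈ {9}; common: ∅.
  x = 4: f ≡ 0 at y ∈ {5}; g ≡ 0 at y ∈ {9}; common: ∅.
  x = 5: f ≡ 0 at y ∈ {4}; g ≡ 0 at y ∈ {9}; common: ∅.
  x = 6: f ≡ 0 at y ∈ {3}; g ≡ 0 at y ∈ {9}; common: ∅.
  x = 7: f ≡ 0 at y ∈ {2}; g ≡ 0 at y ∈ {9}; common: ∅.
  x = 8: f ≡ 0 at y ∈ {1}; g ≡ 0 at y ∈ {9}; common: ∅.
  x = 9: f ≡ 0 at y ∈ {0}; g ≡ 0 at y ∈ {9}; common: ∅.
  x = 10: f ≡ 0 at y ∈ {10}; g ≡ 0 at y ∈ {9}; common: ∅.
Collecting: common zeros = {(0, 9)}, so the count is 1.
Comparison with the Bézout bound: 1 ≤ 1 = deg(f)·deg(g), as expected for curves with no common component (the bound is attained).


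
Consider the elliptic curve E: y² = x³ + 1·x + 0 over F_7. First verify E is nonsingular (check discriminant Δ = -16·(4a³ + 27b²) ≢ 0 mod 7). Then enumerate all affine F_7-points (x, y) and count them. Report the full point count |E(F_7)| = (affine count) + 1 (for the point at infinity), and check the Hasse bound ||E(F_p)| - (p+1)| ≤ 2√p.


Affine points = {(0, 0), (1, 3), (1, 4), (3, 3), (3, 4), (5, 2), (5, 5)}; affine count = 7; |E(F_7)| = 8.

Discriminant check: Δ ∝ 4a³ + 27b² = 4·1³ + 27·0² = 4·1 + 27·0 ≡ 4 (mod 7). Nonzero ⇒ E is nonsingular.
For each x ∈ F_7, compute rhs = x³ + 1·x + 0 mod 7, then count y ∈ F_7 with y² ≡ rhs.
  x = 0: rhs = 0, matching y values: 0 (1 points).
  x = 1: rhs = 2, matching y values: 3, 4 (2 points).
  x = 2: rhs = 3, matching y values: none (0 points).
  x = 3: rhs = 2, matching y values: 3, 4 (2 points).
  x = 4: rhs = 5, matching y values: none (0 points).
  x = 5: rhs = 4, matching y values: 2, 5 (2 points).
  x = 6: rhs = 5, matching y values: none (0 points).
Total affine count: 7.
Full point count |E(F_7)| = 7 + 1 = 8.
Hasse bound: |8 − (7+1)| = |0| = 0 ≤ 2√7 ≈ 5.2915 ✓.


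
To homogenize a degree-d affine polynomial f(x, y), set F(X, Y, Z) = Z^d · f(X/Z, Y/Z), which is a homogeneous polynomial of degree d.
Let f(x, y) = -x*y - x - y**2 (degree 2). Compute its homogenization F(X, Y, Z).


F(X, Y, Z) = -X*Y - X*Z - Y**2

deg(f) = 2.
Substitute x = X/Z, y = Y/Z into f, then multiply by Z^2.
  monomial -1·x^1·y^1 ↦ -1·X^1·Y^1·Z^0.
  monomial -1·x^1·y^0 ↦ -1·X^1·Y^0·Z^1.
  monomial -1·x^0·y^2 ↦ -1·X^0·Y^2·Z^0.
Collecting: F(X, Y, Z) = -X*Y - X*Z - Y**2.


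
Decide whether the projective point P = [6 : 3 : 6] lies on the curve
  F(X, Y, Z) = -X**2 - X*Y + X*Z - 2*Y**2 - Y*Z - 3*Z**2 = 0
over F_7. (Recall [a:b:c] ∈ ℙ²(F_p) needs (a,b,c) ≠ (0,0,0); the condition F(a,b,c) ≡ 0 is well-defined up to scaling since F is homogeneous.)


F(6,3,6) ≡ 6 (mod 7); P is NOT on the curve.

Evaluate F(6, 3, 6) term-by-term (mod 7).
  -X**2 ↦ -1·36·1·1 = -36
  -X*Y ↦ -1·6·3·1 = -18
  X*Z ↦ 1·6·1·6 = 36
  -2*Y**2 ↦ -2·1·9·1 = -18
  -Y*Z ↦ -1·1·3·6 = -18
  -3*Z**2 ↦ -3·1·1·36 = -108
Sum: F(6, 3, 6) = (-36) + (-18) + (36) + (-18) + (-18) + (-108) = -162.
Reducing mod 7: -162 ≡ 6 (mod 7).
Since F(a, b, c) ≡ 6 ≠ 0 (mod 7), P does NOT lie on the curve.


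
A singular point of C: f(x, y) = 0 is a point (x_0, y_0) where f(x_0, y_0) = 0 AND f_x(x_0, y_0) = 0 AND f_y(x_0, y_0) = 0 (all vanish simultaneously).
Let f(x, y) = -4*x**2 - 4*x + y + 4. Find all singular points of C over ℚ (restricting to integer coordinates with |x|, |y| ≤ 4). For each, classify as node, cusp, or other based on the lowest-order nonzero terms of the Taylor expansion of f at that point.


No singular points in the scanned grid; C is smooth there.

Compute partial derivatives:
  f_x = -8*x - 4.
  f_y = 1.
f_y = 1 is a nonzero constant, so f_y never vanishes: no point (x, y) can satisfy f = f_x = f_y = 0. In particular no (x, y) ∈ {−4, ..., 4}² is singular; the curve is smooth.


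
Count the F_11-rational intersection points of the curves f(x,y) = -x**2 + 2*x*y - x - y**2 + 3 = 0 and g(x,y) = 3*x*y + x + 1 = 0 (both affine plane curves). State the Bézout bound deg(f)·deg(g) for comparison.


Common zeros: ∅; count = 0; Bézout bound = 4.

deg(f) = 2, deg(g) = 2, so Bézout bound = 4.
Scan x ∈ F_11. For each x, list the y ∈ F_11 with f(x, y) ≡ 0 and those with g(x, y) ≡ 0 (mod 11); the common zeros in that column are the intersection.
  x = 0: f ≡ 0 at y ∈ {5, 6}; g ≡ 0 at y ∈ ∅; common: ∅.
  x = 1: f ≡ 0 at y ∈ ∅; g ≡ 0 at y ∈ {3}; common: ∅.
  x = 2: f ≡ 0 at y ∈ {1, 3}; g ≡ 0 at y ∈ {5}; common: ∅.
  x = 3: f ≡ 0 at y ∈ {3}; g ≡ 0 at y ∈ {2}; common: ∅.
  x = 4: f ≡ 0 at y ∈ ∅; g ≡ 0 at y ∈ {6}; common: ∅.
  x = 5: f ≡ 0 at y ∈ {2, 8}; g ≡ 0 at y ∈ {4}; common: ∅.
  x = 6: f ≡ 0 at y ∈ ∅; g ≡ 0 at y ∈ {10}; common: ∅.
  x = 7: f ≡ 0 at y ∈ ∅; g ≡ 0 at y ∈ {8}; common: ∅.
  x = 8: f ≡ 0 at y ∈ ∅; g ≡ 0 at y ∈ {1}; common: ∅.
  x = 9: f ≡ 0 at y ∈ {2, 5}; g ≡ 0 at y ∈ {9}; common: ∅.
  x = 10: f ≡ 0 at y ∈ {1, 8}; g ≡ 0 at y ∈ {0}; common: ∅.
Collecting: common zeros = ∅, so the count is 0.
Comparison with the Bézout bound: 0 ≤ 4 = deg(f)·deg(g), as expected for curves with no common component (the affine F_11-count falls short of the bound because intersections may lie at infinity, over extension fields, or carry multiplicity).


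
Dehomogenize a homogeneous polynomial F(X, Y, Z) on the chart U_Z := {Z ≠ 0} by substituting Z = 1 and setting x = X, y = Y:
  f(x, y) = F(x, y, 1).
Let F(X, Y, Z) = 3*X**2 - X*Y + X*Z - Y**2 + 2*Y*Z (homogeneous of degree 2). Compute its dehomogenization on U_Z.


f(x, y) = 3*x**2 - x*y + x - y**2 + 2*y

On U_Z we set Z = 1. Each monomial c·X^i·Y^j·Z^k in F becomes c·x^i·y^j·1^k = c·x^i·y^j.
Substituting Z = 1: F(X, Y, 1) = 3*x**2 - x*y + x - y**2 + 2*y.
Note: deg(f) ≤ deg(F) = 2; strict inequality happens when F is divisible by Z (lost terms).


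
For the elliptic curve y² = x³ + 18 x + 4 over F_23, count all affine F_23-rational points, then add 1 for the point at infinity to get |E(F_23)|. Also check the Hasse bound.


Affine points = {(0, 2), (0, 21), (1, 0), (2, 5), (2, 18), (3, 4), (3, 19), (4, 5), (4, 18), (5, 9), (5, 14), (6, 11), (6, 12), (7, 6), (7, 17), (8, 4), (8, 19), (12, 4), (12, 19), (16, 8), (16, 15), (17, 5), (17, 18), (19, 11), (19, 12), (21, 11), (21, 12), (22, 10), (22, 13)}; affine count = 29; |E(F_23)| = 30.

Discriminant check: Δ ∝ 4a³ + 27b² = 4·18³ + 27·4² = 4·5832 + 27·16 ≡ 1 (mod 23). Nonzero ⇒ E is nonsingular.
For each x ∈ F_23, compute rhs = x³ + 18·x + 4 mod 23, then count y ∈ F_23 with y² ≡ rhs.
  x = 0: rhs = 4, matching y values: 2, 21 (2 points).
  x = 1: rhs = 0, matching y values: 0 (1 points).
  x = 2: rhs = 2, matching y values: 5, 18 (2 points).
  x = 3: rhs = 16, matching y values: 4, 19 (2 points).
  x = 4: rhs = 2, matching y values: 5, 18 (2 points).
  x = 5: rhs = 12, matching y values: 9, 14 (2 points).
  x = 6: rhs = 6, matching y values: 11, 12 (2 points).
  x = 7: rhs = 13, matching y values: 6, 17 (2 points).
  x = 8: rhs = 16, matching y values: 4, 19 (2 points).
  x = 9: rhs = 21, matching y values: none (0 points).
  x = 10: rhs = 11, matching y values: none (0 points).
  x = 11: rhs = 15, matching y values: none (0 points).
  x = 12: rhs = 16, matching y values: 4, 19 (2 points).
  x = 13: rhs = 20, matching y values: none (0 points).
  x = 14: rhs = 10, matching y values: none (0 points).
  x = 15: rhs = 15, matching y values: none (0 points).
  x = 16: rhs = 18, matching y values: 8, 15 (2 points).
  x = 17: rhs = 2, matching y values: 5, 18 (2 points).
  x = 18: rhs = 19, matching y values: none (0 points).
  x = 19: rhs = 6, matching y values: 11, 12 (2 points).
  x = 20: rhs = 15, matching y values: none (0 points).
  x = 21: rhs = 6, matching y values: 11, 12 (2 points).
  x = 22: rhs = 8, matching y values: 10, 13 (2 points).
Total affine count: 29.
Full point count |E(F_23)| = 29 + 1 = 30.
Hasse bound: |30 − (23+1)| = |6| = 6 ≤ 2√23 ≈ 9.5917 ✓.


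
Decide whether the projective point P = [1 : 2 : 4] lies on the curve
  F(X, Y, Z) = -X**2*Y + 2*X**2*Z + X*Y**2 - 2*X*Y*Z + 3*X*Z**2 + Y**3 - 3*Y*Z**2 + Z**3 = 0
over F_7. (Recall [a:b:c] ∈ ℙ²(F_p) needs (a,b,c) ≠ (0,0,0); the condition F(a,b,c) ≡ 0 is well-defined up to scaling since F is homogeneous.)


F(1,2,4) ≡ 4 (mod 7); P is NOT on the curve.

Evaluate F(1, 2, 4) term-by-term (mod 7).
  -X**2*Y ↦ -1·1·2·1 = -2
  2*X**2*Z ↦ 2·1·1·4 = 8
  X*Y**2 ↦ 1·1·4·1 = 4
  -2*X*Y*Z ↦ -2·1·2·4 = -16
  3*X*Z**2 ↦ 3·1·1·16 = 48
  Y**3 ↦ 1·1·8·1 = 8
  -3*Y*Z**2 ↦ -3·1·2·16 = -96
  Z**3 ↦ 1·1·1·64 = 64
Sum: F(1, 2, 4) = (-2) + (8) + (4) + (-16) + (48) + (8) + (-96) + (64) = 18.
Reducing mod 7: 18 ≡ 4 (mod 7).
Since F(a, b, c) ≡ 4 ≠ 0 (mod 7), P does NOT lie on the curve.


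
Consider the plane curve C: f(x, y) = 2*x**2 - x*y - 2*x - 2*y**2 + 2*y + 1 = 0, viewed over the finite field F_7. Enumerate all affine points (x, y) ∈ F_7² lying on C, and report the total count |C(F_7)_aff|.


Affine F_7-points: {(1, 1), (1, 3), (3, 5), (4, 1), (4, 5), (5, 3), (5, 6), (6, 6)}; count = 8.

For each of the 49 pairs (x, y) ∈ F_7², evaluate f(x, y) mod 7. Record the zeros.
  x = 0: [0↦1, 1↦1, 2↦4, 3↦3, 4↦5, 5↦3, 6↦4]  zeros at y ∈ ∅
  x = 1: [0↦1, 1↦0, 2↦2, 3↦0, 4↦1, 5↦5, 6↦5]  zeros at y ∈ {1, 3}
  x = 2: [0↦5, 1↦3, 2↦4, 3↦1, 4↦1, 5↦4, 6↦3]  zeros at y ∈ ∅
  x = 3: [0↦6, 1↦3, 2↦3, 3↦6, 4↦5, 5↦0, 6↦5]  zeros at y ∈ {5}
  x = 4: [0↦4, 1↦0, 2↦6, 3↦1, 4↦6, 5↦0, 6↦4]  zeros at y ∈ {1, 5}
  x = 5: [0↦6, 1↦1, 2↦6, 3↦0, 4↦4, 5↦4, 6↦0]  zeros at y ∈ {3, 6}
  x = 6: [0↦5, 1↦6, 2↦3, 3↦3, 4↦6, 5↦5, 6↦0]  zeros at y ∈ {6}
Collecting zeros: affine points = {(1, 1), (1, 3), (3, 5), (4, 1), (4, 5), (5, 3), (5, 6), (6, 6)}.
Total count |C(F_7)_aff| = 8.


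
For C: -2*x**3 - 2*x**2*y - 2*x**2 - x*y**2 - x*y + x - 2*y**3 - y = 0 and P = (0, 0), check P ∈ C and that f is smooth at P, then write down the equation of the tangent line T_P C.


Tangent line at P: x - y = 0.

Step 1: f(0, 0) = 0, so P lies on C.
Step 2: partial derivatives
  f_x(x, y) = -6*x**2 - 4*x*y - 4*x - y**2 - y + 1, f_y(x, y) = -2*x**2 - 2*x*y - x - 6*y**2 - 1.
  f_x(P) = 1, f_y(P) = -1 (gradient nonzero, so P is smooth).
Step 3: tangent line at P: 1·(x − 0) + -1·(y − 0) = 0.
Expanding: x - y = 0.


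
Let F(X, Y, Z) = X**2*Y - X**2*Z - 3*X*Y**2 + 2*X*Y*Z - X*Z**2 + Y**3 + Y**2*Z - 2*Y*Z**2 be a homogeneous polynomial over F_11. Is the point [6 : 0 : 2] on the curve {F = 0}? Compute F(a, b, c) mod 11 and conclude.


F(6,0,2) ≡ 3 (mod 11); P is NOT on the curve.

Evaluate F(6, 0, 2) term-by-term (mod 11).
  X**2*Y ↦ 1·36·0·1 = 0
  -X**2*Z ↦ -1·36·1·2 = -72
  -3*X*Y**2 ↦ -3·6·0·1 = 0
  2*X*Y*Z ↦ 2·6·0·2 = 0
  -X*Z**2 ↦ -1·6·1·4 = -24
  Y**3 ↦ 1·1·0·1 = 0
  Y**2*Z ↦ 1·1·0·2 = 0
  -2*Y*Z**2 ↦ -2·1·0·4 = 0
Sum: F(6, 0, 2) = (0) + (-72) + (0) + (0) + (-24) + (0) + (0) + (0) = -96.
Reducing mod 11: -96 ≡ 3 (mod 11).
Since F(a, b, c) ≡ 3 ≠ 0 (mod 11), P does NOT lie on the curve.


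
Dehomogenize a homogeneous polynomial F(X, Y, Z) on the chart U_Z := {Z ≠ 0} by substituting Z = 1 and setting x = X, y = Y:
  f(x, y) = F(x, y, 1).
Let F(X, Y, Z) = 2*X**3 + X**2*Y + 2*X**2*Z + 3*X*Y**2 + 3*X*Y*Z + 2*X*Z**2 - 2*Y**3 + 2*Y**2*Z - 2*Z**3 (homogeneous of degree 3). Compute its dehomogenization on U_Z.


f(x, y) = 2*x**3 + x**2*y + 2*x**2 + 3*x*y**2 + 3*x*y + 2*x - 2*y**3 + 2*y**2 - 2

On U_Z we set Z = 1. Each monomial c·X^i·Y^j·Z^k in F becomes c·x^i·y^j·1^k = c·x^i·y^j.
Substituting Z = 1: F(X, Y, 1) = 2*x**3 + x**2*y + 2*x**2 + 3*x*y**2 + 3*x*y + 2*x - 2*y**3 + 2*y**2 - 2.
Note: deg(f) ≤ deg(F) = 3; strict inequality happens when F is divisible by Z (lost terms).


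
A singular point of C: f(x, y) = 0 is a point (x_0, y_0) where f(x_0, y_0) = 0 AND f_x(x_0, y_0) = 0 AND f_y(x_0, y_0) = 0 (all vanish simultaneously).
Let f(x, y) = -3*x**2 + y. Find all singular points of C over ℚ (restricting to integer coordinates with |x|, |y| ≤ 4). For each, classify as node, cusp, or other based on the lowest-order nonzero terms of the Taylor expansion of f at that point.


No singular points in the scanned grid; C is smooth there.

Compute partial derivatives:
  f_x = -6*x.
  f_y = 1.
f_y = 1 is a nonzero constant, so f_y never vanishes: no point (x, y) can satisfy f = f_x = f_y = 0. In particular no (x, y) ∈ {−4, ..., 4}² is singular; the curve is smooth.


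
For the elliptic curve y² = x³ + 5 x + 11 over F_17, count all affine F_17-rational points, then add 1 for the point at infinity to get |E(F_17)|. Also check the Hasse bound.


Affine points = {(1, 0), (3, 6), (3, 11), (5, 5), (5, 12), (6, 6), (6, 11), (7, 7), (7, 10), (8, 6), (8, 11)}; affine count = 11; |E(F_17)| = 12.

Discriminant check: Δ ∝ 4a³ + 27b² = 4·5³ + 27·11² = 4·125 + 27·121 ≡ 10 (mod 17). Nonzero ⇒ E is nonsingular.
For each x ∈ F_17, compute rhs = x³ + 5·x + 11 mod 17, then count y ∈ F_17 with y² ≡ rhs.
  x = 0: rhs = 11, matching y values: none (0 points).
  x = 1: rhs = 0, matching y values: 0 (1 points).
  x = 2: rhs = 12, matching y values: none (0 points).
  x = 3: rhs = 2, matching y values: 6, 11 (2 points).
  x = 4: rhs = 10, matching y values: none (0 points).
  x = 5: rhs = 8, matching y values: 5, 12 (2 points).
  x = 6: rhs = 2, matching y values: 6, 11 (2 points).
  x = 7: rhs = 15, matching y values: 7, 10 (2 points).
  x = 8: rhs = 2, matching y values: 6, 11 (2 points).
  x = 9: rhs = 3, matching y values: none (0 points).
  x = 10: rhs = 7, matching y values: none (0 points).
  x = 11: rhs = 3, matching y values: none (0 points).
  x = 12: rhs = 14, matching y values: none (0 points).
  x = 13: rhs = 12, matching y values: none (0 points).
  x = 14: rhs = 3, matching y values: none (0 points).
  x = 15: rhs = 10, matching y values: none (0 points).
  x = 16: rhs = 5, matching y values: none (0 points).
Total affine count: 11.
Full point count |E(F_17)| = 11 + 1 = 12.
Hasse bound: |12 − (17+1)| = |-6| = 6 ≤ 2√17 ≈ 8.2462 ✓.


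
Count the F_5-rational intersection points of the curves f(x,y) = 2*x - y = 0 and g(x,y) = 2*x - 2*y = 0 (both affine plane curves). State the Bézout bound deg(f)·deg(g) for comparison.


Common zeros: {(0, 0)}; count = 1; Bézout bound = 1.

deg(f) = 1, deg(g) = 1, so Bézout bound = 1.
Scan x ∈ F_5. For each x, list the y ∈ F_5 with f(x, y) ≡ 0 and those with g(x, y) ≡ 0 (mod 5); the common zeros in that column are the intersection.
  x = 0: f ≡ 0 at y ∈ {0}; g ≡ 0 at y ∈ {0}; common: {0}.
  x = 1: f ≡ 0 at y ∈ {2}; g ≡ 0 at y ∈ {1}; common: ∅.
  x = 2: f ≡ 0 at y ∈ {4}; g ≡ 0 at y ∈ {2}; common: ∅.
  x = 3: f ≡ 0 at y ∈ {1}; g ≡ 0 at y ∈ {3}; common: ∅.
  x = 4: f ≡ 0 at y ∈ {3}; g ≡ 0 at y ∈ {4}; common: ∅.
Collecting: common zeros = {(0, 0)}, so the count is 1.
Comparison with the Bézout bound: 1 ≤ 1 = deg(f)·deg(g), as expected for curves with no common component (the bound is attained).


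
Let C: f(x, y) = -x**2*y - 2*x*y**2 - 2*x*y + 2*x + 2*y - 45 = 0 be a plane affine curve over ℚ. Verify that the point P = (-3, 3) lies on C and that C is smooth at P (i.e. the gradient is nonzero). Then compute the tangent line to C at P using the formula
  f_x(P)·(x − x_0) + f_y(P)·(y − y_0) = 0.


Tangent line at P: -4*x + 35*y - 117 = 0.

Step 1: f(-3, 3) = 0, so P lies on C.
Step 2: partial derivatives
  f_x(x, y) = -2*x*y - 2*y**2 - 2*y + 2, f_y(x, y) = -x**2 - 4*x*y - 2*x + 2.
  f_x(P) = -4, f_y(P) = 35 (gradient nonzero, so P is smooth).
Step 3: tangent line at P: -4·(x − -3) + 35·(y − 3) = 0.
Expanding: -4*x + 35*y - 117 = 0.


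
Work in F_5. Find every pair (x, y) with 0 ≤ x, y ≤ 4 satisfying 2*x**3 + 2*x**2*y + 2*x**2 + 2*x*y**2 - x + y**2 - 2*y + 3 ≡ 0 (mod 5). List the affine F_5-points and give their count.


Affine F_5-points: {(2, 0), (3, 1), (4, 2), (4, 3)}; count = 4.

For each of the 25 pairs (x, y) ∈ F_5², evaluate f(x, y) mod 5. Record the zeros.
  x = 0: [0↦3, 1↦2, 2↦3, 3↦1, 4↦1]  zeros at y ∈ ∅
  x = 1: [0↦1, 1↦4, 2↦3, 3↦3, 4↦4]  zeros at y ∈ ∅
  x = 2: [0↦0, 1↦1, 2↦2, 3↦3, 4↦4]  zeros at y ∈ {0}
  x = 3: [0↦2, 1↦0, 2↦2, 3↦3, 4↦3]  zeros at y ∈ {1}
  x = 4: [0↦4, 1↦3, 2↦0, 3↦0, 4↦3]  zeros at y ∈ {2, 3}
Collecting zeros: affine points = {(2, 0), (3, 1), (4, 2), (4, 3)}.
Total count |C(F_5)_aff| = 4.


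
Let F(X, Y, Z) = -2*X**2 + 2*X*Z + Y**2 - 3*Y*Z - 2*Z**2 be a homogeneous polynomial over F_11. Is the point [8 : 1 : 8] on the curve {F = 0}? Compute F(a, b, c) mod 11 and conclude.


F(8,1,8) ≡ 3 (mod 11); P is NOT on the curve.

Evaluate F(8, 1, 8) term-by-term (mod 11).
  -2*X**2 ↦ -2·64·1·1 = -128
  2*X*Z ↦ 2·8·1·8 = 128
  Y**2 ↦ 1·1·1·1 = 1
  -3*Y*Z ↦ -3·1·1·8 = -24
  -2*Z**2 ↦ -2·1·1·64 = -128
Sum: F(8, 1, 8) = (-128) + (128) + (1) + (-24) + (-128) = -151.
Reducing mod 11: -151 ≡ 3 (mod 11).
Since F(a, b, c) ≡ 3 ≠ 0 (mod 11), P does NOT lie on the curve.


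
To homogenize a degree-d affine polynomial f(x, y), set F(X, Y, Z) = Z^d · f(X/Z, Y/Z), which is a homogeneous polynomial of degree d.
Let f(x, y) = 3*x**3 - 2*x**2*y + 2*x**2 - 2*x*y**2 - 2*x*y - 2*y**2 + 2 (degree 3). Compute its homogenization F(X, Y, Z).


F(X, Y, Z) = 3*X**3 - 2*X**2*Y + 2*X**2*Z - 2*X*Y**2 - 2*X*Y*Z - 2*Y**2*Z + 2*Z**3

deg(f) = 3.
Substitute x = X/Z, y = Y/Z into f, then multiply by Z^3.
  monomial 3·x^3·y^0 ↦ 3·X^3·Y^0·Z^0.
  monomial -2·x^2·y^1 ↦ -2·X^2·Y^1·Z^0.
  monomial 2·x^2·y^0 ↦ 2·X^2·Y^0·Z^1.
  monomial -2·x^1·y^2 ↦ -2·X^1·Y^2·Z^0.
  monomial -2·x^1·y^1 ↦ -2·X^1·Y^1·Z^1.
  monomial -2·x^0·y^2 ↦ -2·X^0·Y^2·Z^1.
  monomial 2·x^0·y^0 ↦ 2·X^0·Y^0·Z^3.
Collecting: F(X, Y, Z) = 3*X**3 - 2*X**2*Y + 2*X**2*Z - 2*X*Y**2 - 2*X*Y*Z - 2*Y**2*Z + 2*Z**3.
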